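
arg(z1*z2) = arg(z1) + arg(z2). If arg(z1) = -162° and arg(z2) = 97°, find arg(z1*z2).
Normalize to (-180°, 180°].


arg(z1*z2) = -162° + 97° = -65°
Normalized to (-180°, 180°]: -65°

-65°


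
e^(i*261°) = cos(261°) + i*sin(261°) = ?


cos(261°) = -0.1564
sin(261°) = -0.9877

e^(i*261°) = -0.1564 - 0.9877i


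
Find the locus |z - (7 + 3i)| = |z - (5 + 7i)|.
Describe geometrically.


Equal distances means the locus is the perpendicular bisector of z1 and z2.
Midpoint = ((7+5)/2, (3+7)/2) = (6.0000, 5.0000)

Perpendicular bisector through (6.0000, 5.0000)


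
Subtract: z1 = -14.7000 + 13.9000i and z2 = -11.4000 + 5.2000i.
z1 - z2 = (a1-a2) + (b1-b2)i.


Real: -14.7 + 11.4 = -3.3
Imag: 13.9 - 5.2 = 8.7

-3.3000 + 8.7000i


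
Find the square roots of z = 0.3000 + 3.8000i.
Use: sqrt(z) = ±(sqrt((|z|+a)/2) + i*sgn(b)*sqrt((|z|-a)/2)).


|z| = sqrt(0.09+14.44) = 3.8118
sqrt((|z|+a)/2) = sqrt((3.8118+0.3)/2) = sqrt(2.0559) = 1.4338
sqrt((|z|-a)/2) = sqrt((3.8118-0.3)/2) = sqrt(1.7559) = 1.3251

±(1.4338 + 1.3251i) i.e. 1.4338 + 1.3251i and -1.4338 - 1.3251i


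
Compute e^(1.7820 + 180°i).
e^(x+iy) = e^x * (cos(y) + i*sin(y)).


e^1.7820 = 5.9417
cos(180°) = -1
sin(180°) = 0
Real = 5.9417*(-1) = -5.9417
Imag = 5.9417*0 = 0

-5.9417 + 0i


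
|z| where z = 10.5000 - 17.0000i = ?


|z| = sqrt(10.5^2 + (-17)^2) = sqrt(110.25 + 289) = sqrt(399.25) = 19.9812

|z| = 19.9812


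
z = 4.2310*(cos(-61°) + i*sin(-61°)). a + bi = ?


a = 4.2310*cos(-61°) = 4.2310*0.4848 = 2.0512
b = 4.2310*sin(-61°) = 4.2310*(-0.87462) = -3.7005

2.0512 - 3.7005i


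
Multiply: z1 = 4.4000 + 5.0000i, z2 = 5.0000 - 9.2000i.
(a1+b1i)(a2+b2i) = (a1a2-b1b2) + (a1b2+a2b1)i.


Real = 4.4*5 - 5*(-9.2) = 22 - (-46) = 68
Imag = 4.4*(-9.2) + 5*5 = -40.48 + 25 = -15.48

68.0000 - 15.4800i


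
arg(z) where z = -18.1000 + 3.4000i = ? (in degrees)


Re = -18.1, Im = 3.4
arg = atan2(3.4, -18.1) = 169.3612 degrees

arg(z) = 169.3612 degrees


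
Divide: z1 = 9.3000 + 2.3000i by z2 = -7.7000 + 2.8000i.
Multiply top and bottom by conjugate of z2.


Conjugate of z2 = -7.7000 - 2.8000i
Numerator: (9.3000 + 2.3000i)(-7.7000 - 2.8000i) = -65.1700 - 43.7500i
Denominator: (-7.7)^2 + 2.8^2 = 67.13
Result = (-65.1700 - 43.7500i)/67.13

-0.9708 - 0.6517i


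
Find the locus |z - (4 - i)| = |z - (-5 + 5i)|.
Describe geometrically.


Equal distances means the locus is the perpendicular bisector of z1 and z2.
Midpoint = ((4+(-5))/2, (-1+5)/2) = (-0.5000, 2.0000)

Perpendicular bisector through (-0.5000, 2.0000)


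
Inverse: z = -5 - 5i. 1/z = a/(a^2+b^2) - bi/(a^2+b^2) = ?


|z|^2 = 25+25 = 50
1/z = (-5 + 5i)/50

1/z = -0.1000 + 0.1000i


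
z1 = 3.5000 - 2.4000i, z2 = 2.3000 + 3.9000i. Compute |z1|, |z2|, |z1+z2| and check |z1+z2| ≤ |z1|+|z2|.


|z1| = sqrt(3.5^2 + (-2.4)^2) = sqrt(18.01) = 4.2438
|z2| = sqrt(2.3^2 + 3.9^2) = sqrt(20.5) = 4.5277
z1+z2 = 5.8000 + 1.5000i
|z1+z2| = sqrt(35.89) = 5.9908
|z1|+|z2| = 4.2438 + 4.5277 = 8.7715

|z1+z2| = 5.9908 ≤ |z1|+|z2| = 8.7715 (verified)


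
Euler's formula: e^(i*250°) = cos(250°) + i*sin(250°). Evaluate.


cos(250°) = -0.3420
sin(250°) = -0.9397

e^(i*250°) = -0.3420 - 0.9397i


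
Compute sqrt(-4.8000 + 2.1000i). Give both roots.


|z| = sqrt(23.04+4.41) = 5.2393
sqrt((|z|+a)/2) = sqrt((5.2393+(-4.8))/2) = sqrt(0.2196) = 0.4687
sqrt((|z|-a)/2) = sqrt((5.2393-(-4.8))/2) = sqrt(5.0196) = 2.2405

±(0.4687 + 2.2405i) i.e. 0.4687 + 2.2405i and -0.4687 - 2.2405i


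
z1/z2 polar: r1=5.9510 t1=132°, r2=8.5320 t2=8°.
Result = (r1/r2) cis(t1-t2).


r = 5.9510 / 8.5320 = 0.6975
theta = 132° - 8° = 124° = 124° (mod 360)

0.6975 cis(124°)


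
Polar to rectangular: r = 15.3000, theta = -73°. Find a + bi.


a = 15.3000*cos(-73°) = 15.3000*0.29237 = 4.4733
b = 15.3000*sin(-73°) = 15.3000*(-0.956305) = -14.6315

4.4733 - 14.6315i


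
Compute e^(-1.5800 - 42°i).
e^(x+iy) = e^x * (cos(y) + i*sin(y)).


e^-1.5800 = 0.2060
cos(-42°) = 0.7431
sin(-42°) = -0.6691
Real = 0.2060*0.7431 = 0.1531
Imag = 0.2060*(-0.6691) = -0.1378

0.1531 - 0.1378i


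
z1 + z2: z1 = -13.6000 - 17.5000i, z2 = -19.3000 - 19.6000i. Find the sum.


Real: -13.6 - 19.3 = -32.9
Imag: -17.5 - 19.6 = -37.1

-32.9000 - 37.1000i


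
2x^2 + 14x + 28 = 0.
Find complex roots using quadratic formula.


disc = 14^2 - 4*2*28 = 196 - 224 = -28
sqrt(|disc|) = sqrt(28) = 5.2915
Real part = -14/(2*2) = -3.5000
Imag part = 5.2915/(2*2) = 1.3229

-3.5000 ± 1.3229i


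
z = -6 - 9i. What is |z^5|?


|z| = sqrt(36+81) = sqrt(117) = 10.8167
|z^5| = |z|^5 = (sqrt(117))^5 = 117^2 * sqrt(117) = 13689*sqrt(117)

|z^5| = 13689*sqrt(117) ≈ 148069.1742


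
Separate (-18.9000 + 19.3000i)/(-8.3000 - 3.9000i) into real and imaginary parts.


Multiply by conjugate: (-18.9000 + 19.3000i)(-8.3000 + 3.9000i) / ((-8.3)^2 + (-3.9)^2)
Numerator real = -18.9*(-8.3) + 19.3*(-3.9) = 81.6
Numerator imag = 19.3*(-8.3) - (-18.9)*(-3.9) = -233.9
Denominator = 84.1
Re(z) = 81.6/84.1 = 0.9703
Im(z) = -233.9/84.1 = -2.7812

Re(z) = 0.9703, Im(z) = -2.7812


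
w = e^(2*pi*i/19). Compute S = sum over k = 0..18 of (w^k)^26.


The roots are w_k = w^k with w = e^(2*pi*i/19), and (w^k)^26 = (w^26)^k.
So S = 1 + u + u^2 + ... + u^(18) with u = w^26.
26 = 1*19 + 7, so 26 is not a multiple of 19: u = (w^19)^1 * w^7 = w^7 ≠ 1 (w is a primitive 19th root), while u^19 = (w^19)^26 = 1.
Geometric series: S = (1 - u^19)/(1 - u) = (1 - 1)/(1 - u) = 0

S = 0


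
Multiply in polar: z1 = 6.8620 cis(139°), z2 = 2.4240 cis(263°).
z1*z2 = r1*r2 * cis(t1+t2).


r = 6.8620 * 2.4240 = 16.6335
theta = 139° + 263° = 402° = 42° (mod 360)

16.6335 cis(42°)


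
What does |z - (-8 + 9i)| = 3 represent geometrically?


|z - z0| = r is a circle with center z0 and radius r.
Center = (-8, 9), radius = 3

Circle with center (-8, 9) and radius 3


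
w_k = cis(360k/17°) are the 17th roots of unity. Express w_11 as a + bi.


Angle = 360*11/17 = 232.9412°
a = cos(232.9412°) = -0.6026
b = sin(232.9412°) = -0.7980

-0.6026 - 0.7980i


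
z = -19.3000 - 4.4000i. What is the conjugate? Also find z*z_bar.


z_bar = -19.3000 + 4.4000i
z*z_bar = (-19.3)^2 + (-4.4)^2 = 372.49 + 19.36 = 391.85

z_bar = -19.3000 + 4.4000i, z*z_bar = 391.85


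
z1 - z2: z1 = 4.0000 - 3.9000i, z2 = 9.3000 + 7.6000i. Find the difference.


Real: 4 - 9.3 = -5.3
Imag: -3.9 - 7.6 = -11.5

-5.3000 - 11.5000i


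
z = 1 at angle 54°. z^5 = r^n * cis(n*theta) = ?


r^5 = 1^5 = 1
n*theta = 5*54° = 270° = 270° (mod 360)
a = 1*cos(270°) = 0
b = 1*sin(270°) = -1.0000

1 cis(270°) = 0 - 1.0000i


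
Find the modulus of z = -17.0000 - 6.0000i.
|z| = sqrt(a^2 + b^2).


|z| = sqrt((-17)^2 + (-6)^2) = sqrt(289 + 36) = sqrt(325) = 18.0278

|z| = 18.0278


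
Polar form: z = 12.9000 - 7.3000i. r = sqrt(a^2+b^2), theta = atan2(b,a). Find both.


r = sqrt(166.41+53.29) = sqrt(219.7) = 14.8223
theta = atan2(-7.3, 12.9) = -29.5052 degrees

r = 14.8223, theta = -29.5052 degrees


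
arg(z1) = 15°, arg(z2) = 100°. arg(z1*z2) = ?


arg(z1*z2) = 15° + 100° = 115°
Normalized to (-180°, 180°]: 115°

115°


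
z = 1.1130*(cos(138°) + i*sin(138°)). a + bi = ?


a = 1.1130*cos(138°) = 1.1130*(-0.7431) = -0.8271
b = 1.1130*sin(138°) = 1.1130*0.6691 = 0.7447

-0.8271 + 0.7447i


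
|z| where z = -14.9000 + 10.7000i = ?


|z| = sqrt((-14.9)^2 + 10.7^2) = sqrt(222.01 + 114.49) = sqrt(336.5) = 18.3439

|z| = 18.3439


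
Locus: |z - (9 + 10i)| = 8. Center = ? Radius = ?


|z - z0| = r is a circle with center z0 and radius r.
Center = (9, 10), radius = 8

Circle with center (9, 10) and radius 8


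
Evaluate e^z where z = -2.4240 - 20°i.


e^-2.4240 = 0.08857
cos(-20°) = 0.9397
sin(-20°) = -0.342
Real = 0.08857*0.9397 = 0.0832
Imag = 0.08857*(-0.342) = -0.0303

0.0832 - 0.0303i


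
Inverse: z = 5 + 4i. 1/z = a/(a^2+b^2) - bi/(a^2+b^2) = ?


|z|^2 = 25+16 = 41
1/z = (5 - 4i)/41

1/z = 0.1220 - 0.0976i


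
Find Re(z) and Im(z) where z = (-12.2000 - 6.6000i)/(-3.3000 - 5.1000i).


Multiply by conjugate: (-12.2000 - 6.6000i)(-3.3000 + 5.1000i) / ((-3.3)^2 + (-5.1)^2)
Numerator real = -12.2*(-3.3) - (6.6)*(-5.1) = 73.92
Numerator imag = -6.6*(-3.3) - (-12.2)*(-5.1) = -40.44
Denominator = 36.9
Re(z) = 73.92/36.9 = 2.0033
Im(z) = -40.44/36.9 = -1.0959

Re(z) = 2.0033, Im(z) = -1.0959


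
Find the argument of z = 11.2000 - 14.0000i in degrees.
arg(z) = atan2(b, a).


Re = 11.2, Im = -14
arg = atan2(-14, 11.2) = -51.3402 degrees

arg(z) = -51.3402 degrees


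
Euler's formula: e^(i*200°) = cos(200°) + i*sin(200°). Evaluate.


cos(200°) = -0.9397
sin(200°) = -0.3420

e^(i*200°) = -0.9397 - 0.3420i


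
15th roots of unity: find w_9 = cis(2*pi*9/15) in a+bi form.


Angle = 360*9/15 = 216°
a = cos(216°) = -0.8090
b = sin(216°) = -0.5878

-0.8090 - 0.5878i


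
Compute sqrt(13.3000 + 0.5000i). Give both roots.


|z| = sqrt(176.89+0.25) = 13.3094
sqrt((|z|+a)/2) = sqrt((13.3094+13.3)/2) = sqrt(13.3047) = 3.6476
sqrt((|z|-a)/2) = sqrt((13.3094-13.3)/2) = sqrt(0.0047) = 0.0685

±(3.6476 + 0.0685i) i.e. 3.6476 + 0.0685i and -3.6476 - 0.0685i


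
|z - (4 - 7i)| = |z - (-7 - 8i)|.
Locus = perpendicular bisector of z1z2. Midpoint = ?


Equal distances means the locus is the perpendicular bisector of z1 and z2.
Midpoint = ((4+(-7))/2, (-7+(-8))/2) = (-1.5000, -7.5000)

Perpendicular bisector through (-1.5000, -7.5000)


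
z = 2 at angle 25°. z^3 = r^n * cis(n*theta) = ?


r^3 = 2^3 = 8
n*theta = 3*25° = 75° = 75° (mod 360)
a = 8*cos(75°) = 2.0706
b = 8*sin(75°) = 7.7274

8 cis(75°) = 2.0706 + 7.7274i


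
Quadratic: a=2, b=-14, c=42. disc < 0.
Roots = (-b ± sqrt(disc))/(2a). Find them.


disc = (-14)^2 - 4*2*42 = 196 - 336 = -140
sqrt(|disc|) = sqrt(140) = 11.8322
Real part = 14/(2*2) = 3.5000
Imag part = 11.8322/(2*2) = 2.9580

3.5000 ± 2.9580i


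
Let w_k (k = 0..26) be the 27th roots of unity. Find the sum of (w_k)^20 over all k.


The roots are w_k = w^k with w = e^(2*pi*i/27), and (w^k)^20 = (w^20)^k.
So S = 1 + u + u^2 + ... + u^(26) with u = w^20.
20 = 0*27 + 20, so 20 is not a multiple of 27: u = w^20 ≠ 1 (w is a primitive 27th root), while u^27 = (w^27)^20 = 1.
Geometric series: S = (1 - u^27)/(1 - u) = (1 - 1)/(1 - u) = 0

S = 0


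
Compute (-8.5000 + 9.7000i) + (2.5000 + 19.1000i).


Real: -8.5 + 2.5 = -6
Imag: 9.7 + 19.1 = 28.8

-6.0000 + 28.8000i


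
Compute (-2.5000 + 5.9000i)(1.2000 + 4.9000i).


Real = -2.5*1.2 - 5.9*4.9 = -3 - 28.91 = -31.91
Imag = -2.5*4.9 + 1.2*5.9 = -12.25 + 7.08 = -5.17

-31.9100 - 5.1700i


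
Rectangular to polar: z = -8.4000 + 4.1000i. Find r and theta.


r = sqrt(70.56+16.81) = sqrt(87.37) = 9.3472
theta = atan2(4.1, -8.4) = 153.9832 degrees

r = 9.3472, theta = 153.9832 degrees


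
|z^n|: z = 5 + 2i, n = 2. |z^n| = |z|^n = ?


|z| = sqrt(25+4) = sqrt(29) = 5.3852
|z^2| = |z|^2 = (sqrt(29))^2 = 29

|z^2| = 29


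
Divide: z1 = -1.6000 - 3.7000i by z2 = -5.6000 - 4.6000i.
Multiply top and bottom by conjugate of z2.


Conjugate of z2 = -5.6000 + 4.6000i
Numerator: (-1.6000 - 3.7000i)(-5.6000 + 4.6000i) = 25.9800 + 13.3600i
Denominator: (-5.6)^2 + (-4.6)^2 = 52.52
Result = (25.9800 + 13.3600i)/52.52

0.4947 + 0.2544i


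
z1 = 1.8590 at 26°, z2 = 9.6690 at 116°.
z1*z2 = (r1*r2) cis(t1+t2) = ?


r = 1.8590 * 9.6690 = 17.9747
theta = 26° + 116° = 142° = 142° (mod 360)

17.9747 cis(142°)


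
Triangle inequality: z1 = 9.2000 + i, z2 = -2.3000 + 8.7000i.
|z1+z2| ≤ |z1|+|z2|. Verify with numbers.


|z1| = sqrt(9.2^2 + 1^2) = sqrt(85.64) = 9.2542
|z2| = sqrt((-2.3)^2 + 8.7^2) = sqrt(80.98) = 8.9989
z1+z2 = 6.9000 + 9.7000i
|z1+z2| = sqrt(141.7) = 11.9038
|z1|+|z2| = 9.2542 + 8.9989 = 18.2531

|z1+z2| = 11.9038 ≤ |z1|+|z2| = 18.2531 (verified)


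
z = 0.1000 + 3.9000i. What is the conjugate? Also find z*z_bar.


z_bar = 0.1000 - 3.9000i
z*z_bar = 0.1^2 + 3.9^2 = 0.01 + 15.21 = 15.22

z_bar = 0.1000 - 3.9000i, z*z_bar = 15.22


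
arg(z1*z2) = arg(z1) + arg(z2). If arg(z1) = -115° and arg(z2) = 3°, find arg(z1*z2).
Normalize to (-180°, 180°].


arg(z1*z2) = -115° + 3° = -112°
Normalized to (-180°, 180°]: -112°

-112°


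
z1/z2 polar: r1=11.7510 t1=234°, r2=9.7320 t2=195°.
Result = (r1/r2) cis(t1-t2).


r = 11.7510 / 9.7320 = 1.2075
theta = 234° - 195° = 39° = 39° (mod 360)

1.2075 cis(39°)


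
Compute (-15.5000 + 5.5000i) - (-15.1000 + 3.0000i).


Real: -15.5 + 15.1 = -0.4
Imag: 5.5 - 3 = 2.5

-0.4000 + 2.5000i


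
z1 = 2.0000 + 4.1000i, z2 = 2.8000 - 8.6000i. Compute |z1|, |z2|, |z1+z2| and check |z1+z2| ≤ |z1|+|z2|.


|z1| = sqrt(2^2 + 4.1^2) = sqrt(20.81) = 4.5618
|z2| = sqrt(2.8^2 + (-8.6)^2) = sqrt(81.8) = 9.0443
z1+z2 = 4.8000 - 4.5000i
|z1+z2| = sqrt(43.29) = 6.5795
|z1|+|z2| = 4.5618 + 9.0443 = 13.6061

|z1+z2| = 6.5795 ≤ |z1|+|z2| = 13.6061 (verified)


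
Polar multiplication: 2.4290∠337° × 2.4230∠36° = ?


r = 2.4290 * 2.4230 = 5.8855
theta = 337° + 36° = 373° = 13° (mod 360)

5.8855 cis(13°)


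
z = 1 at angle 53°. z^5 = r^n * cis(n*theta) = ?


r^5 = 1^5 = 1
n*theta = 5*53° = 265° = 265° (mod 360)
a = 1*cos(265°) = -0.0872
b = 1*sin(265°) = -0.9962

1 cis(265°) = -0.0872 - 0.9962i


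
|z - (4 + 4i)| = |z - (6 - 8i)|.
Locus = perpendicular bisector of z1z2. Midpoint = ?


Equal distances means the locus is the perpendicular bisector of z1 and z2.
Midpoint = ((4+6)/2, (4+(-8))/2) = (5.0000, -2.0000)

Perpendicular bisector through (5.0000, -2.0000)


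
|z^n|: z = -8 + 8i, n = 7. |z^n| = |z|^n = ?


|z| = sqrt(64+64) = sqrt(128) = 11.3137
|z^7| = |z|^7 = (sqrt(128))^7 = 128^3 * sqrt(128) = 2097152*sqrt(128)

|z^7| = 2097152*sqrt(128) ≈ 23726566.4061


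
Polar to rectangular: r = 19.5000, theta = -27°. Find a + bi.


a = 19.5000*cos(-27°) = 19.5000*0.891007 = 17.3746
b = 19.5000*sin(-27°) = 19.5000*(-0.45399) = -8.8528

17.3746 - 8.8528i


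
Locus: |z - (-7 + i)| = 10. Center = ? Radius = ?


|z - z0| = r is a circle with center z0 and radius r.
Center = (-7, 1), radius = 10

Circle with center (-7, 1) and radius 10


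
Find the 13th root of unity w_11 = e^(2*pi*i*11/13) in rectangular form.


Angle = 360*11/13 = 304.6154°
a = cos(304.6154°) = 0.5681
b = sin(304.6154°) = -0.8230

0.5681 - 0.8230i


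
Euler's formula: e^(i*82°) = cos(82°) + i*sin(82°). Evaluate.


cos(82°) = 0.1392
sin(82°) = 0.9903

e^(i*82°) = 0.1392 + 0.9903i


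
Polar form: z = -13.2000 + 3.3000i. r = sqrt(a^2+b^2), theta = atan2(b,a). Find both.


r = sqrt(174.24+10.89) = sqrt(185.13) = 13.6062
theta = atan2(3.3, -13.2) = 165.9638 degrees

r = 13.6062, theta = 165.9638 degrees


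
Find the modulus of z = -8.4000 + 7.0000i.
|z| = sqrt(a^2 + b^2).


|z| = sqrt((-8.4)^2 + 7^2) = sqrt(70.56 + 49) = sqrt(119.56) = 10.9343

|z| = 10.9343


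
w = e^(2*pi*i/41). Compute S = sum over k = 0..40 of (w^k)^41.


The roots are w_k = w^k with w = e^(2*pi*i/41), and (w^k)^41 = (w^41)^k.
So S = 1 + u + u^2 + ... + u^(40) with u = w^41.
41 = 1*41 + 0, so 41 is a multiple of 41 and u = (w^41)^1 = 1.
Every one of the 41 terms equals 1: S = 41

S = 41


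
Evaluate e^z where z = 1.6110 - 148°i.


e^1.6110 = 5.0078
cos(-148°) = -0.84805
sin(-148°) = -0.52992
Real = 5.0078*(-0.84805) = -4.2469
Imag = 5.0078*(-0.52992) = -2.6537

-4.2469 - 2.6537i


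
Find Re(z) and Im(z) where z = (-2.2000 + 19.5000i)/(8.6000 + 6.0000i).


Multiply by conjugate: (-2.2000 + 19.5000i)(8.6000 - 6.0000i) / (8.6^2 + 6^2)
Numerator real = -2.2*8.6 + 19.5*6 = 98.08
Numerator imag = 19.5*8.6 - (-2.2)*6 = 180.9
Denominator = 109.96
Re(z) = 98.08/109.96 = 0.8920
Im(z) = 180.9/109.96 = 1.6451

Re(z) = 0.8920, Im(z) = 1.6451


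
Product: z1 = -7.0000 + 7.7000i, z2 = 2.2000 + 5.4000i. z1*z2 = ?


Real = -7*2.2 - 7.7*5.4 = -15.4 - 41.58 = -56.98
Imag = -7*5.4 + 2.2*7.7 = -37.8 + 16.94 = -20.86

-56.9800 - 20.8600i


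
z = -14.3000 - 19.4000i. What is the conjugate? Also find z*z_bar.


z_bar = -14.3000 + 19.4000i
z*z_bar = (-14.3)^2 + (-19.4)^2 = 204.49 + 376.36 = 580.85

z_bar = -14.3000 + 19.4000i, z*z_bar = 580.85


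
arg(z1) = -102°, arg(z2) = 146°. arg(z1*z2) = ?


arg(z1*z2) = -102° + 146° = 44°
Normalized to (-180°, 180°]: 44°

44°


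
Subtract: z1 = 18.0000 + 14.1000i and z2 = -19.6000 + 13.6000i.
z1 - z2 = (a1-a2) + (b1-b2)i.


Real: 18 + 19.6 = 37.6
Imag: 14.1 - 13.6 = 0.5

37.6000 + 0.5000i


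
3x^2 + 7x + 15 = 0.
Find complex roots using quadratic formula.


disc = 7^2 - 4*3*15 = 49 - 180 = -131
sqrt(|disc|) = sqrt(131) = 11.4455
Real part = -7/(2*3) = -1.1667
Imag part = 11.4455/(2*3) = 1.9076

-1.1667 ± 1.9076i


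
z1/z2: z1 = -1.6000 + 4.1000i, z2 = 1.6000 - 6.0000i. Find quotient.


Conjugate of z2 = 1.6000 + 6.0000i
Numerator: (-1.6000 + 4.1000i)(1.6000 + 6.0000i) = -27.1600 - 3.0400i
Denominator: 1.6^2 + (-6)^2 = 38.56
Result = (-27.1600 - 3.0400i)/38.56

-0.7044 - 0.0788i


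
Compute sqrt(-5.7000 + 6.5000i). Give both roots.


|z| = sqrt(32.49+42.25) = 8.6452
sqrt((|z|+a)/2) = sqrt((8.6452+(-5.7))/2) = sqrt(1.4726) = 1.2135
sqrt((|z|-a)/2) = sqrt((8.6452-(-5.7))/2) = sqrt(7.1726) = 2.6782

±(1.2135 + 2.6782i) i.e. 1.2135 + 2.6782i and -1.2135 - 2.6782i


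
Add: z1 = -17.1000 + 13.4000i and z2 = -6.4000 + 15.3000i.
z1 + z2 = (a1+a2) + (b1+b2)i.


Real: -17.1 - 6.4 = -23.5
Imag: 13.4 + 15.3 = 28.7

-23.5000 + 28.7000i


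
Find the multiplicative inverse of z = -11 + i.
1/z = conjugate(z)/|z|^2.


|z|^2 = 121+1 = 122
1/z = (-11 - 1i)/122

1/z = -0.0902 - 0.0082i


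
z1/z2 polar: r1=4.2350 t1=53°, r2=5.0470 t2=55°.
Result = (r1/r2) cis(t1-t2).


r = 4.2350 / 5.0470 = 0.8391
theta = 53° - 55° = -2° = 358° (mod 360)

0.8391 cis(358°)


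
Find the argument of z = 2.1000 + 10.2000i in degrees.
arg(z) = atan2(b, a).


Re = 2.1, Im = 10.2
arg = atan2(10.2, 2.1) = 78.3664 degrees

arg(z) = 78.3664 degrees


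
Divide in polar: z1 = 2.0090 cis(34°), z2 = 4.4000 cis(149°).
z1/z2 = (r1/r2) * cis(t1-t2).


r = 2.0090 / 4.4000 = 0.4566
theta = 34° - 149° = -115° = 245° (mod 360)

0.4566 cis(245°)


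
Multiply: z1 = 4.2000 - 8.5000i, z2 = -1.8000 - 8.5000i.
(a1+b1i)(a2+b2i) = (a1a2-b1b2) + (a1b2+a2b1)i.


Real = 4.2*(-1.8) - (-8.5)*(-8.5) = -7.56 - 72.25 = -79.81
Imag = 4.2*(-8.5) - (1.8)*(-8.5) = -35.7 + 15.3 = -20.4

-79.8100 - 20.4000i


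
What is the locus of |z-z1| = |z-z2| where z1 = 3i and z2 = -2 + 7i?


Equal distances means the locus is the perpendicular bisector of z1 and z2.
Midpoint = ((0+(-2))/2, (3+7)/2) = (-1.0000, 5.0000)

Perpendicular bisector through (-1.0000, 5.0000)


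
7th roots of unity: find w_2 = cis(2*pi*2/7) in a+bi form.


Angle = 360*2/7 = 102.8571°
a = cos(102.8571°) = -0.2225
b = sin(102.8571°) = 0.9749

-0.2225 + 0.9749i


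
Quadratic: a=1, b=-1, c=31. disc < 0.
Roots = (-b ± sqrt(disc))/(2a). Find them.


disc = (-1)^2 - 4*1*31 = 1 - 124 = -123
sqrt(|disc|) = sqrt(123) = 11.0905
Real part = 1/(2*1) = 0.5000
Imag part = 11.0905/(2*1) = 5.5453

0.5000 ± 5.5453i


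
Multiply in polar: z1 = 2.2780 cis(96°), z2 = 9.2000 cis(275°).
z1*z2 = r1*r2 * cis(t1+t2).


r = 2.2780 * 9.2000 = 20.9576
theta = 96° + 275° = 371° = 11° (mod 360)

20.9576 cis(11°)


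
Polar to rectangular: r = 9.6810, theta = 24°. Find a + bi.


a = 9.6810*cos(24°) = 9.6810*0.913545 = 8.8440
b = 9.6810*sin(24°) = 9.6810*0.40674 = 3.9376

8.8440 + 3.9376i


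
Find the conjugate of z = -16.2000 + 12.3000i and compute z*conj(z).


z_bar = -16.2000 - 12.3000i
z*z_bar = (-16.2)^2 + 12.3^2 = 262.44 + 151.29 = 413.73

z_bar = -16.2000 - 12.3000i, z*z_bar = 413.73


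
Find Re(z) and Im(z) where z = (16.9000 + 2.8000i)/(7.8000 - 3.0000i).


Multiply by conjugate: (16.9000 + 2.8000i)(7.8000 + 3.0000i) / (7.8^2 + (-3)^2)
Numerator real = 16.9*7.8 + 2.8*(-3) = 123.42
Numerator imag = 2.8*7.8 - 16.9*(-3) = 72.54
Denominator = 69.84
Re(z) = 123.42/69.84 = 1.7672
Im(z) = 72.54/69.84 = 1.0387

Re(z) = 1.7672, Im(z) = 1.0387


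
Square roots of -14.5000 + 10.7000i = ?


|z| = sqrt(210.25+114.49) = 18.0205
sqrt((|z|+a)/2) = sqrt((18.0205+(-14.5))/2) = sqrt(1.7603) = 1.3268
sqrt((|z|-a)/2) = sqrt((18.0205-(-14.5))/2) = sqrt(16.2603) = 4.0324

±(1.3268 + 4.0324i) i.e. 1.3268 + 4.0324i and -1.3268 - 4.0324i


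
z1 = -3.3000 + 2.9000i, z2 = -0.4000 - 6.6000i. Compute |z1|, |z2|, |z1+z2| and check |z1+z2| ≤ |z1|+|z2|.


|z1| = sqrt((-3.3)^2 + 2.9^2) = sqrt(19.3) = 4.3932
|z2| = sqrt((-0.4)^2 + (-6.6)^2) = sqrt(43.72) = 6.6121
z1+z2 = -3.7000 - 3.7000i
|z1+z2| = sqrt(27.38) = 5.2326
|z1|+|z2| = 4.3932 + 6.6121 = 11.0053

|z1+z2| = 5.2326 ≤ |z1|+|z2| = 11.0053 (verified)


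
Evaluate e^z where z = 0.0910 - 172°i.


e^0.0910 = 1.0953
cos(-172°) = -0.99027
sin(-172°) = -0.13917
Real = 1.0953*(-0.99027) = -1.0846
Imag = 1.0953*(-0.13917) = -0.1524

-1.0846 - 0.1524i


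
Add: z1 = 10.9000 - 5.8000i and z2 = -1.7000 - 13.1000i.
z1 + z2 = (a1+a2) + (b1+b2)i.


Real: 10.9 - 1.7 = 9.2
Imag: -5.8 - 13.1 = -18.9

9.2000 - 18.9000i


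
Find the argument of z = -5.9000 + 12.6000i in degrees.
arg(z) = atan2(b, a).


Re = -5.9, Im = 12.6
arg = atan2(12.6, -5.9) = 115.0915 degrees

arg(z) = 115.0915 degrees


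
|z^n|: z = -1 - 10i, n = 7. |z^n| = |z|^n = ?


|z| = sqrt(1+100) = sqrt(101) = 10.0499
|z^7| = |z|^7 = (sqrt(101))^7 = 101^3 * sqrt(101) = 1030301*sqrt(101)

|z^7| = 1030301*sqrt(101) ≈ 10354396.9023


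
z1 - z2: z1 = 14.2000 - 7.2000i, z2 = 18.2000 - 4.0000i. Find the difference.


Real: 14.2 - 18.2 = -4
Imag: -7.2 + 4 = -3.2

-4.0000 - 3.2000i


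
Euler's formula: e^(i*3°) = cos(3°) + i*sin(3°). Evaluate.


cos(3°) = 0.9986
sin(3°) = 0.0523

e^(i*3°) = 0.9986 + 0.0523i


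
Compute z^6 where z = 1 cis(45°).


r^6 = 1^6 = 1
n*theta = 6*45° = 270° = 270° (mod 360)
a = 1*cos(270°) = 0
b = 1*sin(270°) = -1.0000

1 cis(270°) = 0 - 1.0000i


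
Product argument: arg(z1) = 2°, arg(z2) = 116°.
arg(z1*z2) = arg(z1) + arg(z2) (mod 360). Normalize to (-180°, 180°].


arg(z1*z2) = 2° + 116° = 118°
Normalized to (-180°, 180°]: 118°

118°


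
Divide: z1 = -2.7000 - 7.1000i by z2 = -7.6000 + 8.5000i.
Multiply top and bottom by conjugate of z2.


Conjugate of z2 = -7.6000 - 8.5000i
Numerator: (-2.7000 - 7.1000i)(-7.6000 - 8.5000i) = -39.8300 + 76.9100i
Denominator: (-7.6)^2 + 8.5^2 = 130.01
Result = (-39.8300 + 76.9100i)/130.01

-0.3064 + 0.5916i


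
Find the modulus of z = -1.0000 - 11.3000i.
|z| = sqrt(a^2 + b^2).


|z| = sqrt((-1)^2 + (-11.3)^2) = sqrt(1 + 127.69) = sqrt(128.69) = 11.3442

|z| = 11.3442


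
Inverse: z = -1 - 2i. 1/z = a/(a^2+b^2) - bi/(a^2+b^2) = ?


|z|^2 = 1+4 = 5
1/z = (-1 + 2i)/5

1/z = -0.2000 + 0.4000i


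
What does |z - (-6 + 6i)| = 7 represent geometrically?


|z - z0| = r is a circle with center z0 and radius r.
Center = (-6, 6), radius = 7

Circle with center (-6, 6) and radius 7


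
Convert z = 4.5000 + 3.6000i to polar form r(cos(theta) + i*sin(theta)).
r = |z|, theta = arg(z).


r = sqrt(20.25+12.96) = sqrt(33.21) = 5.7628
theta = atan2(3.6, 4.5) = 38.6598 degrees

r = 5.7628, theta = 38.6598 degrees


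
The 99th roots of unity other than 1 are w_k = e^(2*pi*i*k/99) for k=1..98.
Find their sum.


With w = e^(2*pi*i/99), all 99 of the 99th roots of unity w^0 = 1, w, ..., w^(98) sum to 0: 1 + w + ... + w^(98) = (1 - w^99)/(1 - w) = 0 since w^99 = 1, w ≠ 1.
Removing the root 1: w + w^2 + ... + w^(98) = 0 - 1 = -1

Sum = -1


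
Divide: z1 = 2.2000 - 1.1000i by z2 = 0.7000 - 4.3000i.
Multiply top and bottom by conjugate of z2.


Conjugate of z2 = 0.7000 + 4.3000i
Numerator: (2.2000 - 1.1000i)(0.7000 + 4.3000i) = 6.2700 + 8.6900i
Denominator: 0.7^2 + (-4.3)^2 = 18.98
Result = (6.2700 + 8.6900i)/18.98

0.3303 + 0.4579i


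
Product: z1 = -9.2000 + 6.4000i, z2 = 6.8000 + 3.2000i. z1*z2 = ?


Real = -9.2*6.8 - 6.4*3.2 = -62.56 - 20.48 = -83.04
Imag = -9.2*3.2 + 6.8*6.4 = -29.44 + 43.52 = 14.08

-83.0400 + 14.0800i


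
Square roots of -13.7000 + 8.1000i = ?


|z| = sqrt(187.69+65.61) = 15.9154
sqrt((|z|+a)/2) = sqrt((15.9154+(-13.7))/2) = sqrt(1.1077) = 1.0525
sqrt((|z|-a)/2) = sqrt((15.9154-(-13.7))/2) = sqrt(14.8077) = 3.8481

±(1.0525 + 3.8481i) i.e. 1.0525 + 3.8481i and -1.0525 - 3.8481i


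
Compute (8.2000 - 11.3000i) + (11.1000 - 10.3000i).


Real: 8.2 + 11.1 = 19.3
Imag: -11.3 - 10.3 = -21.6

19.3000 - 21.6000i


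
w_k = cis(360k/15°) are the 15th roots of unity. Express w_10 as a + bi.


Angle = 360*10/15 = 240°
a = cos(240°) = -0.5000
b = sin(240°) = -0.8660

-0.5000 - 0.8660i


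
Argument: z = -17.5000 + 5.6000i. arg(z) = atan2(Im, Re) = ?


Re = -17.5, Im = 5.6
arg = atan2(5.6, -17.5) = 162.2553 degrees

arg(z) = 162.2553 degrees


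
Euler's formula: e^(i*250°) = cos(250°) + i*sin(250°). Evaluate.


cos(250°) = -0.3420
sin(250°) = -0.9397

e^(i*250°) = -0.3420 - 0.9397i


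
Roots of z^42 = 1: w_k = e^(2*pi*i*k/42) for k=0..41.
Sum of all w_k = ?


The sum of all 42th roots of unity is 0.
Geometric series: (1 - w^42)/(1 - w) = (1-1)/(1-w) = 0 since w^42 = 1, w ≠ 1.
Alternatively: coefficient of z^41 in z^42 - 1 is 0.

0


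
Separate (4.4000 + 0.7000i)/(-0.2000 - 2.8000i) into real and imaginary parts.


Multiply by conjugate: (4.4000 + 0.7000i)(-0.2000 + 2.8000i) / ((-0.2)^2 + (-2.8)^2)
Numerator real = 4.4*(-0.2) + 0.7*(-2.8) = -2.84
Numerator imag = 0.7*(-0.2) - 4.4*(-2.8) = 12.18
Denominator = 7.88
Re(z) = -2.84/7.88 = -0.3604
Im(z) = 12.18/7.88 = 1.5457

Re(z) = -0.3604, Im(z) = 1.5457


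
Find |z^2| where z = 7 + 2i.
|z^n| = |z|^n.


|z| = sqrt(49+4) = sqrt(53) = 7.2801
|z^2| = |z|^2 = (sqrt(53))^2 = 53

|z^2| = 53


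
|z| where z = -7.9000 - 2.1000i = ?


|z| = sqrt((-7.9)^2 + (-2.1)^2) = sqrt(62.41 + 4.41) = sqrt(66.82) = 8.1744

|z| = 8.1744


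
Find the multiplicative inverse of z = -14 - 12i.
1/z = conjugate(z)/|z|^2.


|z|^2 = 196+144 = 340
1/z = (-14 + 12i)/340

1/z = -0.0412 + 0.0353i


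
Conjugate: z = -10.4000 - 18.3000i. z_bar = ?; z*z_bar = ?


z_bar = -10.4000 + 18.3000i
z*z_bar = (-10.4)^2 + (-18.3)^2 = 108.16 + 334.89 = 443.05

z_bar = -10.4000 + 18.3000i, z*z_bar = 443.05


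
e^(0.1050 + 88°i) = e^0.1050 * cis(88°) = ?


e^0.1050 = 1.1107
cos(88°) = 0.0349
sin(88°) = 0.9994
Real = 1.1107*0.0349 = 0.0388
Imag = 1.1107*0.9994 = 1.1100

0.0388 + 1.1100i


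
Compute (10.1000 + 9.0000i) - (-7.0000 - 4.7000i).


Real: 10.1 + 7 = 17.1
Imag: 9 + 4.7 = 13.7

17.1000 + 13.7000i


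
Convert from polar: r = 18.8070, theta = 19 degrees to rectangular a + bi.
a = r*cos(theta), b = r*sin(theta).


a = 18.8070*cos(19°) = 18.8070*0.94552 = 17.7824
b = 18.8070*sin(19°) = 18.8070*0.32557 = 6.1230

17.7824 + 6.1230i


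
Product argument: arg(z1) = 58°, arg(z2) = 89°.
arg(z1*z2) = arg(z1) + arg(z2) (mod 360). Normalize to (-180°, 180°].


arg(z1*z2) = 58° + 89° = 147°
Normalized to (-180°, 180°]: 147°

147°


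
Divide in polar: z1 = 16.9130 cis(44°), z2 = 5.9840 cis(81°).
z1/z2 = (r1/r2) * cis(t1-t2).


r = 16.9130 / 5.9840 = 2.8264
theta = 44° - 81° = -37° = 323° (mod 360)

2.8264 cis(323°)


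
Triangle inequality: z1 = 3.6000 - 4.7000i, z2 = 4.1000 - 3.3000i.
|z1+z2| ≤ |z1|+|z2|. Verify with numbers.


|z1| = sqrt(3.6^2 + (-4.7)^2) = sqrt(35.05) = 5.9203
|z2| = sqrt(4.1^2 + (-3.3)^2) = sqrt(27.7) = 5.2631
z1+z2 = 7.7000 - 8.0000i
|z1+z2| = sqrt(123.29) = 11.1036
|z1|+|z2| = 5.9203 + 5.2631 = 11.1834

|z1+z2| = 11.1036 ≤ |z1|+|z2| = 11.1834 (verified)


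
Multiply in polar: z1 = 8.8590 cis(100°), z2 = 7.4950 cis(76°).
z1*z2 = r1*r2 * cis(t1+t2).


r = 8.8590 * 7.4950 = 66.3982
theta = 100° + 76° = 176° = 176° (mod 360)

66.3982 cis(176°)


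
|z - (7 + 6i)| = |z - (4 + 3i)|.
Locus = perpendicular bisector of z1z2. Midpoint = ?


Equal distances means the locus is the perpendicular bisector of z1 and z2.
Midpoint = ((7+4)/2, (6+3)/2) = (5.5000, 4.5000)

Perpendicular bisector through (5.5000, 4.5000)


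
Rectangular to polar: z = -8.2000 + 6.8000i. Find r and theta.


r = sqrt(67.24+46.24) = sqrt(113.48) = 10.6527
theta = atan2(6.8, -8.2) = 140.3322 degrees

r = 10.6527, theta = 140.3322 degrees


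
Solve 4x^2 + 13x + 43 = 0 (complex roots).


disc = 13^2 - 4*4*43 = 169 - 688 = -519
sqrt(|disc|) = sqrt(519) = 22.7816
Real part = -13/(2*4) = -1.6250
Imag part = 22.7816/(2*4) = 2.8477

-1.6250 ± 2.8477i


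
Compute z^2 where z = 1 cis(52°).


r^2 = 1^2 = 1
n*theta = 2*52° = 104° = 104° (mod 360)
a = 1*cos(104°) = -0.2419
b = 1*sin(104°) = 0.9703

1 cis(104°) = -0.2419 + 0.9703i


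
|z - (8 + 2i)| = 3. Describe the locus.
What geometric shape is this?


|z - z0| = r is a circle with center z0 and radius r.
Center = (8, 2), radius = 3

Circle with center (8, 2) and radius 3


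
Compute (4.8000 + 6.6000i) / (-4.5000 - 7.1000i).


Conjugate of z2 = -4.5000 + 7.1000i
Numerator: (4.8000 + 6.6000i)(-4.5000 + 7.1000i) = -68.4600 + 4.3800i
Denominator: (-4.5)^2 + (-7.1)^2 = 70.66
Result = (-68.4600 + 4.3800i)/70.66

-0.9689 + 0.0620i


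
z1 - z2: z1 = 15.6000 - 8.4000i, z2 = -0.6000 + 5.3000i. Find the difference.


Real: 15.6 + 0.6 = 16.2
Imag: -8.4 - 5.3 = -13.7

16.2000 - 13.7000i


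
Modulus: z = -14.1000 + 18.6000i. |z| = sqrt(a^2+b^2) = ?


|z| = sqrt((-14.1)^2 + 18.6^2) = sqrt(198.81 + 345.96) = sqrt(544.77) = 23.3403

|z| = 23.3403


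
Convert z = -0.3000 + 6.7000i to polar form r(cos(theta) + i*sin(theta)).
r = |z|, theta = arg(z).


r = sqrt(0.09+44.89) = sqrt(44.98) = 6.7067
theta = atan2(6.7, -0.3) = 92.5638 degrees

r = 6.7067, theta = 92.5638 degrees


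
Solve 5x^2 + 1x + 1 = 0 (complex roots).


disc = 1^2 - 4*5*1 = 1 - 20 = -19
sqrt(|disc|) = sqrt(19) = 4.3589
Real part = -1/(2*5) = -0.1000
Imag part = 4.3589/(2*5) = 0.4359

-0.1000 ± 0.4359i


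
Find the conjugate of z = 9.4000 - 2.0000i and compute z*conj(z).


z_bar = 9.4000 + 2.0000i
z*z_bar = 9.4^2 + (-2)^2 = 88.36 + 4 = 92.36

z_bar = 9.4000 + 2.0000i, z*z_bar = 92.36


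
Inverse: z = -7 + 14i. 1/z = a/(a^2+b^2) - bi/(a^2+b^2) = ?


|z|^2 = 49+196 = 245
1/z = (-7 - 14i)/245

1/z = -0.0286 - 0.0571i


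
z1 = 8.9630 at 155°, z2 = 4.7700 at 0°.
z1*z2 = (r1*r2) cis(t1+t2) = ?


r = 8.9630 * 4.7700 = 42.7535
theta = 155° + 0° = 155° = 155° (mod 360)

42.7535 cis(155°)


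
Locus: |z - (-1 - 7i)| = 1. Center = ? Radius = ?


|z - z0| = r is a circle with center z0 and radius r.
Center = (-1, -7), radius = 1

Circle with center (-1, -7) and radius 1


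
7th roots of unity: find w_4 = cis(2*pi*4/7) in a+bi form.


Angle = 360*4/7 = 205.7143°
a = cos(205.7143°) = -0.9010
b = sin(205.7143°) = -0.4339

-0.9010 - 0.4339i


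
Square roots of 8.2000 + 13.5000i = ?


|z| = sqrt(67.24+182.25) = 15.7953
sqrt((|z|+a)/2) = sqrt((15.7953+8.2)/2) = sqrt(11.9976) = 3.4638
sqrt((|z|-a)/2) = sqrt((15.7953-8.2)/2) = sqrt(3.7976) = 1.9487

±(3.4638 + 1.9487i) i.e. 3.4638 + 1.9487i and -3.4638 - 1.9487i


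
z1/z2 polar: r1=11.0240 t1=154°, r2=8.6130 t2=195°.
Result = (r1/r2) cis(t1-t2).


r = 11.0240 / 8.6130 = 1.2799
theta = 154° - 195° = -41° = 319° (mod 360)

1.2799 cis(319°)


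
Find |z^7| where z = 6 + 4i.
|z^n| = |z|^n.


|z| = sqrt(36+16) = sqrt(52) = 7.2111
|z^7| = |z|^7 = (sqrt(52))^7 = 52^3 * sqrt(52) = 140608*sqrt(52)

|z^7| = 140608*sqrt(52) ≈ 1013938.7075


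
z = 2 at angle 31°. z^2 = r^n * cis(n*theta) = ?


r^2 = 2^2 = 4
n*theta = 2*31° = 62° = 62° (mod 360)
a = 4*cos(62°) = 1.8779
b = 4*sin(62°) = 3.5318

4 cis(62°) = 1.8779 + 3.5318i


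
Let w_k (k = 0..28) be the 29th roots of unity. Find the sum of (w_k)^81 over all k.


The roots are w_k = w^k with w = e^(2*pi*i/29), and (w^k)^81 = (w^81)^k.
So S = 1 + u + u^2 + ... + u^(28) with u = w^81.
81 = 2*29 + 23, so 81 is not a multiple of 29: u = (w^29)^2 * w^23 = w^23 ≠ 1 (w is a primitive 29th root), while u^29 = (w^29)^81 = 1.
Geometric series: S = (1 - u^29)/(1 - u) = (1 - 1)/(1 - u) = 0

S = 0


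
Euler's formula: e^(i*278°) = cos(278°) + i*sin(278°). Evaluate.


cos(278°) = 0.1392
sin(278°) = -0.9903

e^(i*278°) = 0.1392 - 0.9903i


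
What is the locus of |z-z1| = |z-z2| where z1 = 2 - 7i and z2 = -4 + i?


Equal distances means the locus is the perpendicular bisector of z1 and z2.
Midpoint = ((2+(-4))/2, (-7+1)/2) = (-1.0000, -3.0000)

Perpendicular bisector through (-1.0000, -3.0000)


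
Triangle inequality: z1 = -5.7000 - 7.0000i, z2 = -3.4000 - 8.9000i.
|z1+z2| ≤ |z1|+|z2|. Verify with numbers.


|z1| = sqrt((-5.7)^2 + (-7)^2) = sqrt(81.49) = 9.0272
|z2| = sqrt((-3.4)^2 + (-8.9)^2) = sqrt(90.77) = 9.5273
z1+z2 = -9.1000 - 15.9000i
|z1+z2| = sqrt(335.62) = 18.3199
|z1|+|z2| = 9.0272 + 9.5273 = 18.5545

|z1+z2| = 18.3199 ≤ |z1|+|z2| = 18.5545 (verified)


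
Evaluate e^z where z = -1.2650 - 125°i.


e^-1.2650 = 0.2822
cos(-125°) = -0.5736
sin(-125°) = -0.8192
Real = 0.2822*(-0.5736) = -0.1619
Imag = 0.2822*(-0.8192) = -0.2312

-0.1619 - 0.2312i


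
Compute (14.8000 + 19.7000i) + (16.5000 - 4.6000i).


Real: 14.8 + 16.5 = 31.3
Imag: 19.7 - 4.6 = 15.1

31.3000 + 15.1000i


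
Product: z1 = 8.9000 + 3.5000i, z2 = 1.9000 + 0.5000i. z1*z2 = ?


Real = 8.9*1.9 - 3.5*0.5 = 16.91 - 1.75 = 15.16
Imag = 8.9*0.5 + 1.9*3.5 = 4.45 + 6.65 = 11.1

15.1600 + 11.1000i


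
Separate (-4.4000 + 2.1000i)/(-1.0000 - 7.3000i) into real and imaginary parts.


Multiply by conjugate: (-4.4000 + 2.1000i)(-1.0000 + 7.3000i) / ((-1)^2 + (-7.3)^2)
Numerator real = -4.4*(-1) + 2.1*(-7.3) = -10.93
Numerator imag = 2.1*(-1) - (-4.4)*(-7.3) = -34.22
Denominator = 54.29
Re(z) = -10.93/54.29 = -0.2013
Im(z) = -34.22/54.29 = -0.6303

Re(z) = -0.2013, Im(z) = -0.6303


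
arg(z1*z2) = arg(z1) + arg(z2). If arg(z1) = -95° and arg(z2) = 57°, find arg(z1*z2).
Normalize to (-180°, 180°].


arg(z1*z2) = -95° + 57° = -38°
Normalized to (-180°, 180°]: -38°

-38°


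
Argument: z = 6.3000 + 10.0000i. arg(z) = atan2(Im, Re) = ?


Re = 6.3, Im = 10
arg = atan2(10, 6.3) = 57.7891 degrees

arg(z) = 57.7891 degrees


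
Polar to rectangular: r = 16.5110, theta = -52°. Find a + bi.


a = 16.5110*cos(-52°) = 16.5110*0.61566 = 10.1652
b = 16.5110*sin(-52°) = 16.5110*(-0.78801) = -13.0108

10.1652 - 13.0108i


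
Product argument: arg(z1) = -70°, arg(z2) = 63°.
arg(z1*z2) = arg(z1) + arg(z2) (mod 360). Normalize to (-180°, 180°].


arg(z1*z2) = -70° + 63° = -7°
Normalized to (-180°, 180°]: -7°

-7°


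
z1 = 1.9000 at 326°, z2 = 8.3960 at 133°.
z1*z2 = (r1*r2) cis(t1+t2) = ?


r = 1.9000 * 8.3960 = 15.9524
theta = 326° + 133° = 459° = 99° (mod 360)

15.9524 cis(99°)


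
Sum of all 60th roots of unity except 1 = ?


With w = e^(2*pi*i/60), all 60 of the 60th roots of unity w^0 = 1, w, ..., w^(59) sum to 0: 1 + w + ... + w^(59) = (1 - w^60)/(1 - w) = 0 since w^60 = 1, w ≠ 1.
Removing the root 1: w + w^2 + ... + w^(59) = 0 - 1 = -1

Sum = -1


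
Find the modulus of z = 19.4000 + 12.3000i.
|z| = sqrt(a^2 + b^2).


|z| = sqrt(19.4^2 + 12.3^2) = sqrt(376.36 + 151.29) = sqrt(527.65) = 22.9706

|z| = 22.9706


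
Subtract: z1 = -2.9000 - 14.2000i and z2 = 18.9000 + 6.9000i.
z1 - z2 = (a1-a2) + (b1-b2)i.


Real: -2.9 - 18.9 = -21.8
Imag: -14.2 - 6.9 = -21.1

-21.8000 - 21.1000i


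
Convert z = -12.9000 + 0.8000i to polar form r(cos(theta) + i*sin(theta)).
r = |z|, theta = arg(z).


r = sqrt(166.41+0.64) = sqrt(167.05) = 12.9248
theta = atan2(0.8, -12.9) = 176.4513 degrees

r = 12.9248, theta = 176.4513 degrees


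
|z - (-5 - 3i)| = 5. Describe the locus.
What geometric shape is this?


|z - z0| = r is a circle with center z0 and radius r.
Center = (-5, -3), radius = 5

Circle with center (-5, -3) and radius 5


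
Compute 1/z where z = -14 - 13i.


|z|^2 = 196+169 = 365
1/z = (-14 + 13i)/365

1/z = -0.0384 + 0.0356i


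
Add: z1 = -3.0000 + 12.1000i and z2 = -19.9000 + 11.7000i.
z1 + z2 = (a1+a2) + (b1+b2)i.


Real: -3 - 19.9 = -22.9
Imag: 12.1 + 11.7 = 23.8

-22.9000 + 23.8000i


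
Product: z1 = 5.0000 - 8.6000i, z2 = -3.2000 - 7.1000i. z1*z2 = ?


Real = 5*(-3.2) - (-8.6)*(-7.1) = -16 - 61.06 = -77.06
Imag = 5*(-7.1) - (3.2)*(-8.6) = -35.5 + 27.52 = -7.98

-77.0600 - 7.9800i


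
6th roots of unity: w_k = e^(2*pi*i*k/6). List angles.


The 6th roots of unity are cis(360k/6°) for k=0..5
Angle step = 360/6 = 60°
Primitive root: cis(60°)
Primitive root = 0.5000 + 0.8660i

6 roots at angles: 0°, 60°, 120°, 180°, 240°, 300°


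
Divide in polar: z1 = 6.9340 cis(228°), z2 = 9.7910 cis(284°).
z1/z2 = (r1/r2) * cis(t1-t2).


r = 6.9340 / 9.7910 = 0.7082
theta = 228° - 284° = -56° = 304° (mod 360)

0.7082 cis(304°)


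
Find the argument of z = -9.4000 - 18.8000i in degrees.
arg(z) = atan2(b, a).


Re = -9.4, Im = -18.8
arg = atan2(-18.8, -9.4) = -116.5651 degrees

arg(z) = -116.5651 degrees


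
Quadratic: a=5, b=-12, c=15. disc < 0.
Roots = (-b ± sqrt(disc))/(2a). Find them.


disc = (-12)^2 - 4*5*15 = 144 - 300 = -156
sqrt(|disc|) = sqrt(156) = 12.4900
Real part = 12/(2*5) = 1.2000
Imag part = 12.4900/(2*5) = 1.2490

1.2000 ± 1.2490i


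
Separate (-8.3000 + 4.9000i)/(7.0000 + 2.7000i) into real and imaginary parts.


Multiply by conjugate: (-8.3000 + 4.9000i)(7.0000 - 2.7000i) / (7^2 + 2.7^2)
Numerator real = -8.3*7 + 4.9*2.7 = -44.87
Numerator imag = 4.9*7 - (-8.3)*2.7 = 56.71
Denominator = 56.29
Re(z) = -44.87/56.29 = -0.7971
Im(z) = 56.71/56.29 = 1.0075

Re(z) = -0.7971, Im(z) = 1.0075


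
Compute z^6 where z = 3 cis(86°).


r^6 = 3^6 = 729
n*theta = 6*86° = 516° = 156° (mod 360)
a = 729*cos(156°) = -665.9746
b = 729*sin(156°) = 296.5110

729 cis(156°) = -665.9746 + 296.5110i


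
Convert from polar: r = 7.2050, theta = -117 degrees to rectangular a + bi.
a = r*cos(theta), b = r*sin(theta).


a = 7.2050*cos(-117°) = 7.2050*(-0.45399) = -3.2710
b = 7.2050*sin(-117°) = 7.2050*(-0.891) = -6.4197

-3.2710 - 6.4197i


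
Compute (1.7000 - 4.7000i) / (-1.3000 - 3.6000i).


Conjugate of z2 = -1.3000 + 3.6000i
Numerator: (1.7000 - 4.7000i)(-1.3000 + 3.6000i) = 14.7100 + 12.2300i
Denominator: (-1.3)^2 + (-3.6)^2 = 14.65
Result = (14.7100 + 12.2300i)/14.65

1.0041 + 0.8348i


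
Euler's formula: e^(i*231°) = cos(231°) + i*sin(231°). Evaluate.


cos(231°) = -0.6293
sin(231°) = -0.7771

e^(i*231°) = -0.6293 - 0.7771i


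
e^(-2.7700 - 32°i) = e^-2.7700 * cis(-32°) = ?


e^-2.7700 = 0.06266
cos(-32°) = 0.848
sin(-32°) = -0.5299
Real = 0.06266*0.848 = 0.0531
Imag = 0.06266*(-0.5299) = -0.0332

0.0531 - 0.0332i


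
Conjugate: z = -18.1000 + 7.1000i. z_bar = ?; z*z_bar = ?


z_bar = -18.1000 - 7.1000i
z*z_bar = (-18.1)^2 + 7.1^2 = 327.61 + 50.41 = 378.02

z_bar = -18.1000 - 7.1000i, z*z_bar = 378.02


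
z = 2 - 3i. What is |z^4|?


|z| = sqrt(4+9) = sqrt(13) = 3.6056
|z^4| = |z|^4 = (sqrt(13))^4 = 13^2 = 169

|z^4| = 169


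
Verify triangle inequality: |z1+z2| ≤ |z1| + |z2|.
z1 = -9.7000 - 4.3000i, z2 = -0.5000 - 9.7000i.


|z1| = sqrt((-9.7)^2 + (-4.3)^2) = sqrt(112.58) = 10.6104
|z2| = sqrt((-0.5)^2 + (-9.7)^2) = sqrt(94.34) = 9.7129
z1+z2 = -10.2000 - 14.0000i
|z1+z2| = sqrt(300.04) = 17.3217
|z1|+|z2| = 10.6104 + 9.7129 = 20.3233

|z1+z2| = 17.3217 ≤ |z1|+|z2| = 20.3233 (verified)
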